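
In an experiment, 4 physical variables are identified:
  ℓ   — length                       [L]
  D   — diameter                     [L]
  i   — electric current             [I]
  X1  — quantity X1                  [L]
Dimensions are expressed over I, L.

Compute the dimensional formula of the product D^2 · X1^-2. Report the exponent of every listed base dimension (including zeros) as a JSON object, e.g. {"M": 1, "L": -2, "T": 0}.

{"I": 0, "L": 0}

Exponent matrix [I,L] × [ℓ,D,i,X1]:
  I: [ 0  0  1  0]
  L: [ 1  1  0  1]
  [I]: (2)·0+(-2)·0 = 0
  [L]: (2)·1+(-2)·1 = 0
⇒ 1 (dimensionless)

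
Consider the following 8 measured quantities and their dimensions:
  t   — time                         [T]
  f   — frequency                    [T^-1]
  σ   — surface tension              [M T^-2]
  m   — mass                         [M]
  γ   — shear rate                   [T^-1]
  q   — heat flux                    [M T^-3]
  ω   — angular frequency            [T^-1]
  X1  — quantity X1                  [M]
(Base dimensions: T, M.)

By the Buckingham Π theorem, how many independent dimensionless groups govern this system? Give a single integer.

6

Exponent matrix [T,M] × [t,f,σ,m,γ,q,ω,X1]:
  T: [ 1 -1 -2  0 -1 -3 -1  0]
  M: [ 0  0  1  1  0  1  0  1]
RREF → pivots at {t,σ} ⇒ r = 2
8 vars − rank 2 = 6 Π groups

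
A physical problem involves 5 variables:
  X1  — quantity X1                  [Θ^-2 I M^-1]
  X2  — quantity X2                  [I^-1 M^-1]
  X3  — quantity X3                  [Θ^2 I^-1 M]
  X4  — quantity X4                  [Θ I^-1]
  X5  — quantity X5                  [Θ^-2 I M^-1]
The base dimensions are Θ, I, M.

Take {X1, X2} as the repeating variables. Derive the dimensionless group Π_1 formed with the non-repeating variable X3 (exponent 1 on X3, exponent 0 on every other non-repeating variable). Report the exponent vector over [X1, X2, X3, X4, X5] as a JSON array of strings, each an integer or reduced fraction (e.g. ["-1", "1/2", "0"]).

Exponent matrix [Θ,I,M] × [X1,X2,X3,X4,X5]:
  Θ: [-2  0  2  1 -2]
  I: [ 1 -1 -1 -1  1]
  M: [-1 -1  1  0 -1]
RREF → pivots at {X1,X2} ⇒ r = 2
Repeat: X1,X2; free: X3,X4,X5
RREF:
  r0: [   1    0   -1 -1/2    1]
  r1: [   0    1    0  1/2    0]
  r2: [   0    0    0    0    0]
Fix exponent of X3 at 1, X4 at 0, X5 at 0; solve each RREF row for its pivot's exponent:
  r0: exp(X1) + (-1)·1 = 0 ⇒ exp(X1) = 1
  r1: exp(X2) + (0)·1 = 0 ⇒ exp(X2) = 0
Π_1 = X1 · X3

["1", "0", "1", "0", "0"]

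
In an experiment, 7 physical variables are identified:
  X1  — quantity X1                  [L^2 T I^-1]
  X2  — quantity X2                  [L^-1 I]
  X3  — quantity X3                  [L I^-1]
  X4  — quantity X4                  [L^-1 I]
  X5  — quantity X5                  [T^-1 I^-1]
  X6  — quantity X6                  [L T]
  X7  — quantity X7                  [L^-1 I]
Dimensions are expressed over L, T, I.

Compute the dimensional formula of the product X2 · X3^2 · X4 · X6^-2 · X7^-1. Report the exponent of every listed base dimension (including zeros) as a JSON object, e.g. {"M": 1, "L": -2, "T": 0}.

Exponent matrix [L,T,I] × [X1,X2,X3,X4,X5,X6,X7]:
  L: [ 2 -1  1 -1  0  1 -1]
  T: [ 1  0  0  0 -1  1  0]
  I: [-1  1 -1  1 -1  0  1]
  [L]: (1)·-1+(2)·1+(1)·-1+(-2)·1+(-1)·-1 = -1
  [T]: (1)·0+(2)·0+(1)·0+(-2)·1+(-1)·0 = -2
  [I]: (1)·1+(2)·-1+(1)·1+(-2)·0+(-1)·1 = -1
⇒ L^-1 T^-2 I^-1

{"L": -1, "T": -2, "I": -1}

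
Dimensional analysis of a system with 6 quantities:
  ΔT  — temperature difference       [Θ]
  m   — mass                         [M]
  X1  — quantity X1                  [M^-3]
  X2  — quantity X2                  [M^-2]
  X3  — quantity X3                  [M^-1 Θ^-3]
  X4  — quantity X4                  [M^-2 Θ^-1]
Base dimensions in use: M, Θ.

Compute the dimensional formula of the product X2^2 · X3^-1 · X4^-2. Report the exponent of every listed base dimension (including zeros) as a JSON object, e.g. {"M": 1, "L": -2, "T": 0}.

{"M": 1, "Θ": 5}

Write exponents as rows M,Θ / cols ΔT,m,X1,X2,X3,X4:
  M: [ 0  1 -3 -2 -1 -2]
  Θ: [ 1  0  0  0 -3 -1]
  [M]: (2)·-2+(-1)·-1+(-2)·-2 = 1
  [Θ]: (2)·0+(-1)·-3+(-2)·-1 = 5
⇒ M Θ^5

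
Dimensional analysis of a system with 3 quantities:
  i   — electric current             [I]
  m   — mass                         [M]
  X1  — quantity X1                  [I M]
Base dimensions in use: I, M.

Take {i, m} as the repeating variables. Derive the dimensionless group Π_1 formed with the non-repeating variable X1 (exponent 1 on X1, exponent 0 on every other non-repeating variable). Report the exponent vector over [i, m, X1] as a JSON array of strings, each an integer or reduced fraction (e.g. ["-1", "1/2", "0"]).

["-1", "-1", "1"]

Write exponents as rows I,M / cols i,m,X1:
  I: [ 1  0  1]
  M: [ 0  1  1]
RREF → pivots at {i,m} ⇒ r = 2
Pivot set = {i,m}, free = {X1}
RREF:
  r0: [   1    0    1]
  r1: [   0    1    1]
Fix exponent of X1 at 1; solve each RREF row for its pivot's exponent:
  r0: exp(i) + (1)·1 = 0 ⇒ exp(i) = -1
  r1: exp(m) + (1)·1 = 0 ⇒ exp(m) = -1
Π_1 = i^-1 · m^-1 · X1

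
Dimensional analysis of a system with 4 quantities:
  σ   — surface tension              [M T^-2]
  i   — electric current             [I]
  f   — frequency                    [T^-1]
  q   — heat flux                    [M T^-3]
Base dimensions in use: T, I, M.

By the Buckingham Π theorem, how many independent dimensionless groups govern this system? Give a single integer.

1

Write exponents as rows T,I,M / cols σ,i,f,q:
  T: [-2  0 -1 -3]
  I: [ 0  1  0  0]
  M: [ 1  0  0  1]
Echelon form has 3 nonzero rows (pivots: σ,i,f)
4 vars − rank 3 = 1 Π group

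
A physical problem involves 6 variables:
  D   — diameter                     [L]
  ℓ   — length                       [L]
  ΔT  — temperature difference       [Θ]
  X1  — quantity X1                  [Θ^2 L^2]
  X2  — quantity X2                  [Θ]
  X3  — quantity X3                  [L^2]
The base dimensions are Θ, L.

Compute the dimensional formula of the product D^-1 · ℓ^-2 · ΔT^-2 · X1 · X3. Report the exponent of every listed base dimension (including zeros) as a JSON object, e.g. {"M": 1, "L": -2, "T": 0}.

Write exponents as rows Θ,L / cols D,ℓ,ΔT,X1,X2,X3:
  Θ: [ 0  0  1  2  1  0]
  L: [ 1  1  0  2  0  2]
  [Θ]: (-1)·0+(-2)·0+(-2)·1+(1)·2+(1)·0 = 0
  [L]: (-1)·1+(-2)·1+(-2)·0+(1)·2+(1)·2 = 1
⇒ L

{"Θ": 0, "L": 1}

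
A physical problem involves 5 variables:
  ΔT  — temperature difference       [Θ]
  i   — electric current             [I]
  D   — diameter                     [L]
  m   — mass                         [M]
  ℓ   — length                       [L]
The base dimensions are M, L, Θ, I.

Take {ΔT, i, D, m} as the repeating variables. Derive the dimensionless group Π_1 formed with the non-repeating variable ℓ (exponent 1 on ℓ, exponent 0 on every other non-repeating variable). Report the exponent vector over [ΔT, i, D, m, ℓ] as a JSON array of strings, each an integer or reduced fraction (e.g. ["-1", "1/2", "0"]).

Exponent matrix [M,L,Θ,I] × [ΔT,i,D,m,ℓ]:
  M: [ 0  0  0  1  0]
  L: [ 0  0  1  0  1]
  Θ: [ 1  0  0  0  0]
  I: [ 0  1  0  0  0]
Row reduction gives pivot columns ΔT,i,D,m; rank = 4
Repeat: ΔT,i,D,m; free: ℓ
RREF:
  r0: [   1    0    0    0    0]
  r1: [   0    1    0    0    0]
  r2: [   0    0    1    0    1]
  r3: [   0    0    0    1    0]
Fix exponent of ℓ at 1; solve each RREF row for its pivot's exponent:
  r0: exp(ΔT) + (0)·1 = 0 ⇒ exp(ΔT) = 0
  r1: exp(i) + (0)·1 = 0 ⇒ exp(i) = 0
  r2: exp(D) + (1)·1 = 0 ⇒ exp(D) = -1
  r3: exp(m) + (0)·1 = 0 ⇒ exp(m) = 0
Π_1 = D^-1 · ℓ

["0", "0", "-1", "0", "1"]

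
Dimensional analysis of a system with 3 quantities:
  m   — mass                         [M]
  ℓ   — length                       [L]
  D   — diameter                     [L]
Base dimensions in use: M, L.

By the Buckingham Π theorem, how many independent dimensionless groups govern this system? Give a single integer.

Exponent matrix [M,L] × [m,ℓ,D]:
  M: [ 1  0  0]
  L: [ 0  1  1]
RREF → pivots at {m,ℓ} ⇒ r = 2
Π count = n − r = 3 − 2 = 1

1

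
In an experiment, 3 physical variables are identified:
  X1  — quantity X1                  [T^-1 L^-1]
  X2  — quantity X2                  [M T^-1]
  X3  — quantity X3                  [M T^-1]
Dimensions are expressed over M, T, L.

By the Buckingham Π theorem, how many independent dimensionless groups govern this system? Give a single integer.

1

Dimensional matrix (M×T×L by X1×X2×X3):
  M: [ 0  1  1]
  T: [-1 -1 -1]
  L: [-1  0  0]
Echelon form has 2 nonzero rows (pivots: X1,X2)
n=3, r=2 ⇒ 1 dimensionless group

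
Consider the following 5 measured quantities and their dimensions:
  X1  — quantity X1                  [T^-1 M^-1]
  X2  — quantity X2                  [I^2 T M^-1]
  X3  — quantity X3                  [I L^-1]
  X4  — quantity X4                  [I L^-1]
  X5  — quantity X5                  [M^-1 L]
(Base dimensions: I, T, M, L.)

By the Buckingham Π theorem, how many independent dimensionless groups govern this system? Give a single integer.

Exponent matrix [I,T,M,L] × [X1,X2,X3,X4,X5]:
  I: [ 0  2  1  1  0]
  T: [-1  1  0  0  0]
  M: [-1 -1  0  0 -1]
  L: [ 0  0 -1 -1  1]
RREF → pivots at {X1,X2,X3} ⇒ r = 3
Π count = n − r = 5 − 3 = 2

2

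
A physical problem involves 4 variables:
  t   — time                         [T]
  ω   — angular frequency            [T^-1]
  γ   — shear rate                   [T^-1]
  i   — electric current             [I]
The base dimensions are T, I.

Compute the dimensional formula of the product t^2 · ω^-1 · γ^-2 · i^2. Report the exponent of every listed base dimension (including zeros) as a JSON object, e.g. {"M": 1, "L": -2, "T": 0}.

{"T": 5, "I": 2}

Dimensional matrix (T×I by t×ω×γ×i):
  T: [ 1 -1 -1  0]
  I: [ 0  0  0  1]
  [T]: (2)·1+(-1)·-1+(-2)·-1+(2)·0 = 5
  [I]: (2)·0+(-1)·0+(-2)·0+(2)·1 = 2
⇒ T^5 I^2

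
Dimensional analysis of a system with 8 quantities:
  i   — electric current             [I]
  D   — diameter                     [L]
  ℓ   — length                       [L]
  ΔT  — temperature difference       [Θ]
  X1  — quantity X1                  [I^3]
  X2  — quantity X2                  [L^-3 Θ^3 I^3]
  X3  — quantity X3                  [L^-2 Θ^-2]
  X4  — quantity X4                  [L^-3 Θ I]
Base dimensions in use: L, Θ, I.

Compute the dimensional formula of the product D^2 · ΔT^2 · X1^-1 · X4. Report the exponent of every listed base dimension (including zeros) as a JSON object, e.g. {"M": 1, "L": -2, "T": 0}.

{"L": -1, "Θ": 3, "I": -2}

Exponent matrix [L,Θ,I] × [i,D,ℓ,ΔT,X1,X2,X3,X4]:
  L: [ 0  1  1  0  0 -3 -2 -3]
  Θ: [ 0  0  0  1  0  3 -2  1]
  I: [ 1  0  0  0  3  3  0  1]
  [L]: (2)·1+(2)·0+(-1)·0+(1)·-3 = -1
  [Θ]: (2)·0+(2)·1+(-1)·0+(1)·1 = 3
  [I]: (2)·0+(2)·0+(-1)·3+(1)·1 = -2
⇒ L^-1 Θ^3 I^-2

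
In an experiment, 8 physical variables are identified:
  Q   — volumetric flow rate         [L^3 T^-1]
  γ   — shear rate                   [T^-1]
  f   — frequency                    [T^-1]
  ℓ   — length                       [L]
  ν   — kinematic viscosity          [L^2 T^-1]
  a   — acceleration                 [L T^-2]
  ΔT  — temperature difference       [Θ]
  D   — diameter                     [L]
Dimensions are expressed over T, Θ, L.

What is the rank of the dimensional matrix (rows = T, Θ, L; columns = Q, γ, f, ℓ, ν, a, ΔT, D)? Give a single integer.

Exponent matrix [T,Θ,L] × [Q,γ,f,ℓ,ν,a,ΔT,D]:
  T: [-1 -1 -1  0 -1 -2  0  0]
  Θ: [ 0  0  0  0  0  0  1  0]
  L: [ 3  0  0  1  2  1  0  1]
RREF → pivots at {Q,γ,ΔT} ⇒ r = 3

3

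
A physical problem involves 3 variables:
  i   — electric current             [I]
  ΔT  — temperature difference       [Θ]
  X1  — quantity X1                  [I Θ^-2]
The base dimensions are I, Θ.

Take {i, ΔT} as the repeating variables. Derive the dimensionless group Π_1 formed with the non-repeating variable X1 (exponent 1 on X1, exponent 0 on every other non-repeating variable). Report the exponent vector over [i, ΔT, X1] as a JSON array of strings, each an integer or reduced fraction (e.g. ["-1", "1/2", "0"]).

Dimensional matrix (I×Θ by i×ΔT×X1):
  I: [ 1  0  1]
  Θ: [ 0  1 -2]
Row reduction gives pivot columns i,ΔT; rank = 2
Pivot set = {i,ΔT}, free = {X1}
RREF:
  r0: [   1    0    1]
  r1: [   0    1   -2]
Fix exponent of X1 at 1; solve each RREF row for its pivot's exponent:
  r0: exp(i) + (1)·1 = 0 ⇒ exp(i) = -1
  r1: exp(ΔT) + (-2)·1 = 0 ⇒ exp(ΔT) = 2
Π_1 = i^-1 · ΔT^2 · X1

["-1", "2", "1"]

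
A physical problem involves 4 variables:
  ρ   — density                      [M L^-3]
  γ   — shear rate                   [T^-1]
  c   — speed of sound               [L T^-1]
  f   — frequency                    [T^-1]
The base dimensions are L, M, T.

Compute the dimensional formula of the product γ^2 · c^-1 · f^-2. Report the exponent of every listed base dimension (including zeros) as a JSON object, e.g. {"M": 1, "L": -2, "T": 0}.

Exponent matrix [L,M,T] × [ρ,γ,c,f]:
  L: [-3  0  1  0]
  M: [ 1  0  0  0]
  T: [ 0 -1 -1 -1]
  [L]: (2)·0+(-1)·1+(-2)·0 = -1
  [M]: (2)·0+(-1)·0+(-2)·0 = 0
  [T]: (2)·-1+(-1)·-1+(-2)·-1 = 1
⇒ L^-1 T

{"L": -1, "M": 0, "T": 1}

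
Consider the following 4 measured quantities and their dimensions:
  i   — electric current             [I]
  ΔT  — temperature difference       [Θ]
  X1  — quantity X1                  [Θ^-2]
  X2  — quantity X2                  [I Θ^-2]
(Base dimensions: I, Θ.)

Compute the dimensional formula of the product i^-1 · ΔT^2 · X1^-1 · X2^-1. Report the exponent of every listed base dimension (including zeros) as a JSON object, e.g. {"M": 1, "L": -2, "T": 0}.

{"I": -2, "Θ": 6}

Dimensional matrix (I×Θ by i×ΔT×X1×X2):
  I: [ 1  0  0  1]
  Θ: [ 0  1 -2 -2]
  [I]: (-1)·1+(2)·0+(-1)·0+(-1)·1 = -2
  [Θ]: (-1)·0+(2)·1+(-1)·-2+(-1)·-2 = 6
⇒ I^-2 Θ^6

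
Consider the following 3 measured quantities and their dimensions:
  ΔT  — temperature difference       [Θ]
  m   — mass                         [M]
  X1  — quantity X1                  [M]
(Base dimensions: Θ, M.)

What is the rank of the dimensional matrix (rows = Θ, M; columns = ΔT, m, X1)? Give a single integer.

Dimensional matrix (Θ×M by ΔT×m×X1):
  Θ: [ 1  0  0]
  M: [ 0  1  1]
Echelon form has 2 nonzero rows (pivots: ΔT,m)

2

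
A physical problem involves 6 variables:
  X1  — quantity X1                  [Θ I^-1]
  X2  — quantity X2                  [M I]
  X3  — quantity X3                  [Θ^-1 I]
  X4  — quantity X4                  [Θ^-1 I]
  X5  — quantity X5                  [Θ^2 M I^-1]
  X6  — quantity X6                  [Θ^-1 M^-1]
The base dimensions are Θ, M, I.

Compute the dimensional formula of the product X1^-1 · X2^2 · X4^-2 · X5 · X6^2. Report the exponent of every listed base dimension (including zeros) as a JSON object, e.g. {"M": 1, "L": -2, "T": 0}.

{"Θ": 1, "M": 1, "I": 0}

Write exponents as rows Θ,M,I / cols X1,X2,X3,X4,X5,X6:
  Θ: [ 1  0 -1 -1  2 -1]
  M: [ 0  1  0  0  1 -1]
  I: [-1  1  1  1 -1  0]
  [Θ]: (-1)·1+(2)·0+(-2)·-1+(1)·2+(2)·-1 = 1
  [M]: (-1)·0+(2)·1+(-2)·0+(1)·1+(2)·-1 = 1
  [I]: (-1)·-1+(2)·1+(-2)·1+(1)·-1+(2)·0 = 0
⇒ Θ M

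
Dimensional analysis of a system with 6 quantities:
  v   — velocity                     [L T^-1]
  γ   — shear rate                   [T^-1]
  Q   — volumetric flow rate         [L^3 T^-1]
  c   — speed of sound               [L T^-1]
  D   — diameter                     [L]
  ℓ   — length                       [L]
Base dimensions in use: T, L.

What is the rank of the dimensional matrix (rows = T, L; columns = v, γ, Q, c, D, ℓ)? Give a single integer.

2

Dimensional matrix (T×L by v×γ×Q×c×D×ℓ):
  T: [-1 -1 -1 -1  0  0]
  L: [ 1  0  3  1  1  1]
Row reduction gives pivot columns v,γ; rank = 2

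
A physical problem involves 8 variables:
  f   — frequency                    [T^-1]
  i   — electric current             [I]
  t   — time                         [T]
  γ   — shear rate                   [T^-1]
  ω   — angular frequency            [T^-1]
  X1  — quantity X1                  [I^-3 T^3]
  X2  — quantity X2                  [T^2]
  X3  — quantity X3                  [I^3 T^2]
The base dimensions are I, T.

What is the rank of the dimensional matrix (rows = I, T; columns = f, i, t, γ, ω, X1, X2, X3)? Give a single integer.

Dimensional matrix (I×T by f×i×t×γ×ω×X1×X2×X3):
  I: [ 0  1  0  0  0 -3  0  3]
  T: [-1  0  1 -1 -1  3  2  2]
Echelon form has 2 nonzero rows (pivots: f,i)

2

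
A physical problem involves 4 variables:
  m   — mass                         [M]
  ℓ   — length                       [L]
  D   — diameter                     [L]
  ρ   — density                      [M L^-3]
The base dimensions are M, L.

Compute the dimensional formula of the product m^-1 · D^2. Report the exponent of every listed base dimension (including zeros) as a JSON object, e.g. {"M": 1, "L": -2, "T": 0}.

{"M": -1, "L": 2}

Write exponents as rows M,L / cols m,ℓ,D,ρ:
  M: [ 1  0  0  1]
  L: [ 0  1  1 -3]
  [M]: (-1)·1+(2)·0 = -1
  [L]: (-1)·0+(2)·1 = 2
⇒ M^-1 L^2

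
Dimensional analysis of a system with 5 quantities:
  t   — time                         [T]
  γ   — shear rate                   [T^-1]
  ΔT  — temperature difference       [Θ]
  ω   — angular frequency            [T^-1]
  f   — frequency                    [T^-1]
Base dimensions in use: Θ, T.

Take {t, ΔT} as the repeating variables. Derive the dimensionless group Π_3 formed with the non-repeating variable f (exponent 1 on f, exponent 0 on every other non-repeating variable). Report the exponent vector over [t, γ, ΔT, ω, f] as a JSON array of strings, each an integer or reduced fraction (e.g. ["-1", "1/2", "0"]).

Exponent matrix [Θ,T] × [t,γ,ΔT,ω,f]:
  Θ: [ 0  0  1  0  0]
  T: [ 1 -1  0 -1 -1]
Echelon form has 2 nonzero rows (pivots: t,ΔT)
Pivot set = {t,ΔT}, free = {γ,ω,f}
RREF:
  r0: [   1   -1    0   -1   -1]
  r1: [   0    0    1    0    0]
Fix exponent of f at 1, γ at 0, ω at 0; solve each RREF row for its pivot's exponent:
  r0: exp(t) + (-1)·1 = 0 ⇒ exp(t) = 1
  r1: exp(ΔT) + (0)·1 = 0 ⇒ exp(ΔT) = 0
Π_3 = t · f

["1", "0", "0", "0", "1"]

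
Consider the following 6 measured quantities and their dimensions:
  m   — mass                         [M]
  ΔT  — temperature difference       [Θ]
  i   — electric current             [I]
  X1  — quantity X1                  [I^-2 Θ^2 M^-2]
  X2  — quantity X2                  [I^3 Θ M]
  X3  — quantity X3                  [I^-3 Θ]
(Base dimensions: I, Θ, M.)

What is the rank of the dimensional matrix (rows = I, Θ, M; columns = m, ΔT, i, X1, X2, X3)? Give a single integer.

Write exponents as rows I,Θ,M / cols m,ΔT,i,X1,X2,X3:
  I: [ 0  0  1 -2  3 -3]
  Θ: [ 0  1  0  2  1  1]
  M: [ 1  0  0 -2  1  0]
Echelon form has 3 nonzero rows (pivots: m,ΔT,i)

3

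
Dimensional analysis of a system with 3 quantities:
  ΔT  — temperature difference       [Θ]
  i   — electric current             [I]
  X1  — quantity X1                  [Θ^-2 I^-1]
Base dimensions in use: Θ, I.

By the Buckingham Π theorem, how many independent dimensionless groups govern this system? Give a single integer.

1

Exponent matrix [Θ,I] × [ΔT,i,X1]:
  Θ: [ 1  0 -2]
  I: [ 0  1 -1]
Row reduction gives pivot columns ΔT,i; rank = 2
Π count = n − r = 3 − 2 = 1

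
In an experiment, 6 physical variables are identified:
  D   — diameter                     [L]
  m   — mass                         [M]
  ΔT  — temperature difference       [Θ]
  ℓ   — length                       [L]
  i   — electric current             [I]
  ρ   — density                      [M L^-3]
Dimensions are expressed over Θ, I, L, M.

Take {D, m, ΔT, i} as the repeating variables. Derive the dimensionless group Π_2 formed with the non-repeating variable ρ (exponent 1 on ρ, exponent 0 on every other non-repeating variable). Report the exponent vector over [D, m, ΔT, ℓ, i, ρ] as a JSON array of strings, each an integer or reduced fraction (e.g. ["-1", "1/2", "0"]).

["3", "-1", "0", "0", "0", "1"]

Write exponents as rows Θ,I,L,M / cols D,m,ΔT,ℓ,i,ρ:
  Θ: [ 0  0  1  0  0  0]
  I: [ 0  0  0  0  1  0]
  L: [ 1  0  0  1  0 -3]
  M: [ 0  1  0  0  0  1]
Row reduction gives pivot columns D,m,ΔT,i; rank = 4
Repeat: D,m,ΔT,i; free: ℓ,ρ
RREF:
  r0: [   1    0    0    1    0   -3]
  r1: [   0    1    0    0    0    1]
  r2: [   0    0    1    0    0    0]
  r3: [   0    0    0    0    1    0]
Fix exponent of ρ at 1, ℓ at 0; solve each RREF row for its pivot's exponent:
  r0: exp(D) + (-3)·1 = 0 ⇒ exp(D) = 3
  r1: exp(m) + (1)·1 = 0 ⇒ exp(m) = -1
  r2: exp(ΔT) + (0)·1 = 0 ⇒ exp(ΔT) = 0
  r3: exp(i) + (0)·1 = 0 ⇒ exp(i) = 0
Π_2 = D^3 · m^-1 · ρ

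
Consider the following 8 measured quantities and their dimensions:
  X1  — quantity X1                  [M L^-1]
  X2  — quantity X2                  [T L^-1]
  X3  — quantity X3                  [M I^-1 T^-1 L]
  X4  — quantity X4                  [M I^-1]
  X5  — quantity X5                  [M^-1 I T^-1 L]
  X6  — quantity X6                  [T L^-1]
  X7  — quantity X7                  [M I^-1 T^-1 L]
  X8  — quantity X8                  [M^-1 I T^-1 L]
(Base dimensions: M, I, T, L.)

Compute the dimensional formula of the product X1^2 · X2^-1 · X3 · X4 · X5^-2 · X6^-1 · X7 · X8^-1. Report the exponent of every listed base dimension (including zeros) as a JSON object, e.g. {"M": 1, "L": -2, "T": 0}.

Write exponents as rows M,I,T,L / cols X1,X2,X3,X4,X5,X6,X7,X8:
  M: [ 1  0  1  1 -1  0  1 -1]
  I: [ 0  0 -1 -1  1  0 -1  1]
  T: [ 0  1 -1  0 -1  1 -1 -1]
  L: [-1 -1  1  0  1 -1  1  1]
  [M]: (2)·1+(-1)·0+(1)·1+(1)·1+(-2)·-1+(-1)·0+(1)·1+(-1)·-1 = 8
  [I]: (2)·0+(-1)·0+(1)·-1+(1)·-1+(-2)·1+(-1)·0+(1)·-1+(-1)·1 = -6
  [T]: (2)·0+(-1)·1+(1)·-1+(1)·0+(-2)·-1+(-1)·1+(1)·-1+(-1)·-1 = -1
  [L]: (2)·-1+(-1)·-1+(1)·1+(1)·0+(-2)·1+(-1)·-1+(1)·1+(-1)·1 = -1
⇒ M^8 I^-6 T^-1 L^-1

{"M": 8, "I": -6, "T": -1, "L": -1}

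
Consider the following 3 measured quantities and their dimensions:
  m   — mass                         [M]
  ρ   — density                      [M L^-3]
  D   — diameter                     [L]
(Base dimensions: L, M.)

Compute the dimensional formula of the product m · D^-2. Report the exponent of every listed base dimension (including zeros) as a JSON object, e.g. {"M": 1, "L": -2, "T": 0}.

Dimensional matrix (L×M by m×ρ×D):
  L: [ 0 -3  1]
  M: [ 1  1  0]
  [L]: (1)·0+(-2)·1 = -2
  [M]: (1)·1+(-2)·0 = 1
⇒ L^-2 M

{"L": -2, "M": 1}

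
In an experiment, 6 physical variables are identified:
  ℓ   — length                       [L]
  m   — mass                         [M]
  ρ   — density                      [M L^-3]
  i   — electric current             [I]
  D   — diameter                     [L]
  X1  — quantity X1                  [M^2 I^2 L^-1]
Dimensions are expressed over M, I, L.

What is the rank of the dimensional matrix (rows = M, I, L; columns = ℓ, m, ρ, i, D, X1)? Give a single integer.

Exponent matrix [M,I,L] × [ℓ,m,ρ,i,D,X1]:
  M: [ 0  1  1  0  0  2]
  I: [ 0  0  0  1  0  2]
  L: [ 1  0 -3  0  1 -1]
Echelon form has 3 nonzero rows (pivots: ℓ,m,i)

3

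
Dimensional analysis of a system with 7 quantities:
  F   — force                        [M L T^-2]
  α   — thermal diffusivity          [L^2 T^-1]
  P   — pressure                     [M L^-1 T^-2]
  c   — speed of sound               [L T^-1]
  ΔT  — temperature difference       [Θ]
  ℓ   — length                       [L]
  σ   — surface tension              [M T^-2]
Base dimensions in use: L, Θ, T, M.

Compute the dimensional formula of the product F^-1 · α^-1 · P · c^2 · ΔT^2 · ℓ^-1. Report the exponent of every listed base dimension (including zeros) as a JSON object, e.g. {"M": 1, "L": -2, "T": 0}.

Dimensional matrix (L×Θ×T×M by F×α×P×c×ΔT×ℓ×σ):
  L: [ 1  2 -1  1  0  1  0]
  Θ: [ 0  0  0  0  1  0  0]
  T: [-2 -1 -2 -1  0  0 -2]
  M: [ 1  0  1  0  0  0  1]
  [L]: (-1)·1+(-1)·2+(1)·-1+(2)·1+(2)·0+(-1)·1 = -3
  [Θ]: (-1)·0+(-1)·0+(1)·0+(2)·0+(2)·1+(-1)·0 = 2
  [T]: (-1)·-2+(-1)·-1+(1)·-2+(2)·-1+(2)·0+(-1)·0 = -1
  [M]: (-1)·1+(-1)·0+(1)·1+(2)·0+(2)·0+(-1)·0 = 0
⇒ L^-3 Θ^2 T^-1

{"L": -3, "Θ": 2, "T": -1, "M": 0}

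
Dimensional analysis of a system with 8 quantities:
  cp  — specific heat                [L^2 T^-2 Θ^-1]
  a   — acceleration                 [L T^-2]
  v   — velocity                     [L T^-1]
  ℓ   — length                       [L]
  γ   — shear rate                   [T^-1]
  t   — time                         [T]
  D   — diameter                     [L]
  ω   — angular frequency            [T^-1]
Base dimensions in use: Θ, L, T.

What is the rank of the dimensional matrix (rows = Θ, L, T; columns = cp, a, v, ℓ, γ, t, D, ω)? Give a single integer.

3

Exponent matrix [Θ,L,T] × [cp,a,v,ℓ,γ,t,D,ω]:
  Θ: [-1  0  0  0  0  0  0  0]
  L: [ 2  1  1  1  0  0  1  0]
  T: [-2 -2 -1  0 -1  1  0 -1]
Row reduction gives pivot columns cp,a,v; rank = 3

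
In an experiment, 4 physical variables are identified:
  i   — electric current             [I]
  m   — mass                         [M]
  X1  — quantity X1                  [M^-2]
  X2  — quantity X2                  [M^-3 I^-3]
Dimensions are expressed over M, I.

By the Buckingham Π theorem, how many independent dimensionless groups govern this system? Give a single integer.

2

Write exponents as rows M,I / cols i,m,X1,X2:
  M: [ 0  1 -2 -3]
  I: [ 1  0  0 -3]
Echelon form has 2 nonzero rows (pivots: i,m)
n=4, r=2 ⇒ 2 dimensionless groups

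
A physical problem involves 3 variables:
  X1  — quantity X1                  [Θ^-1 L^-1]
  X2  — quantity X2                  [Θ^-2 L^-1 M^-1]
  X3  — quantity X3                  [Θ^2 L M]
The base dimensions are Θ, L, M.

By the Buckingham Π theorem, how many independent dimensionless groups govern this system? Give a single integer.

Write exponents as rows Θ,L,M / cols X1,X2,X3:
  Θ: [-1 -2  2]
  L: [-1 -1  1]
  M: [ 0 -1  1]
Echelon form has 2 nonzero rows (pivots: X1,X2)
Π count = n − r = 3 − 2 = 1

1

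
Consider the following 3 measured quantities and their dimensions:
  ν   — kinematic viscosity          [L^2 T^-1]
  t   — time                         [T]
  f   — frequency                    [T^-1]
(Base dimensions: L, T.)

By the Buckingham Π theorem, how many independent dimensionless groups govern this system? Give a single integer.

1

Write exponents as rows L,T / cols ν,t,f:
  L: [ 2  0  0]
  T: [-1  1 -1]
Row reduction gives pivot columns ν,t; rank = 2
3 vars − rank 2 = 1 Π group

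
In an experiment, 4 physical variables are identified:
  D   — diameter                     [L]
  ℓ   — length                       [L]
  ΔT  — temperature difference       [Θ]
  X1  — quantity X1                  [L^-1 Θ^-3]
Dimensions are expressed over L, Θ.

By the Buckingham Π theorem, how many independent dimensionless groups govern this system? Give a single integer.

Dimensional matrix (L×Θ by D×ℓ×ΔT×X1):
  L: [ 1  1  0 -1]
  Θ: [ 0  0  1 -3]
Row reduction gives pivot columns D,ΔT; rank = 2
n=4, r=2 ⇒ 2 dimensionless groups

2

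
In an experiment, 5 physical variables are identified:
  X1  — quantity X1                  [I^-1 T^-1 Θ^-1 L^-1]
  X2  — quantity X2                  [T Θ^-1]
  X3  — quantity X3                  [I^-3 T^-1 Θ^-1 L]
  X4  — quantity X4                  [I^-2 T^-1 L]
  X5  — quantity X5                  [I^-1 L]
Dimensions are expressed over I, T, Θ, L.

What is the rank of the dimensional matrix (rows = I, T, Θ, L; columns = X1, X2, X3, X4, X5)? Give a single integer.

Exponent matrix [I,T,Θ,L] × [X1,X2,X3,X4,X5]:
  I: [-1  0 -3 -2 -1]
  T: [-1  1 -1 -1  0]
  Θ: [-1 -1 -1  0  0]
  L: [-1  0  1  1  1]
RREF → pivots at {X1,X2,X3} ⇒ r = 3

3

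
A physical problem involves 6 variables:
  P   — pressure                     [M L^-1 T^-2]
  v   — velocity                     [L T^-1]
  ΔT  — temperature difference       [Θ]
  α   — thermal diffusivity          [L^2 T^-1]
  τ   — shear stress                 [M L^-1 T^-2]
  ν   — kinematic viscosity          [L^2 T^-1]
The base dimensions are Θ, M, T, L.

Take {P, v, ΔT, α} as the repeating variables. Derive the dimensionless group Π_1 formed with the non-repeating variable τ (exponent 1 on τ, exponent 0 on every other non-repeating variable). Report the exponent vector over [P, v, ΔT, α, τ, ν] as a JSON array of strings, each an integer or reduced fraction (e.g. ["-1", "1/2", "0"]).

Exponent matrix [Θ,M,T,L] × [P,v,ΔT,α,τ,ν]:
  Θ: [ 0  0  1  0  0  0]
  M: [ 1  0  0  0  1  0]
  T: [-2 -1  0 -1 -2 -1]
  L: [-1  1  0  2 -1  2]
RREF → pivots at {P,v,ΔT,α} ⇒ r = 4
Pivot set = {P,v,ΔT,α}, free = {τ,ν}
RREF:
  r0: [   1    0    0    0    1    0]
  r1: [   0    1    0    0    0    0]
  r2: [   0    0    1    0    0    0]
  r3: [   0    0    0    1    0    1]
Fix exponent of τ at 1, ν at 0; solve each RREF row for its pivot's exponent:
  r0: exp(P) + (1)·1 = 0 ⇒ exp(P) = -1
  r1: exp(v) + (0)·1 = 0 ⇒ exp(v) = 0
  r2: exp(ΔT) + (0)·1 = 0 ⇒ exp(ΔT) = 0
  r3: exp(α) + (0)·1 = 0 ⇒ exp(α) = 0
Π_1 = P^-1 · τ

["-1", "0", "0", "0", "1", "0"]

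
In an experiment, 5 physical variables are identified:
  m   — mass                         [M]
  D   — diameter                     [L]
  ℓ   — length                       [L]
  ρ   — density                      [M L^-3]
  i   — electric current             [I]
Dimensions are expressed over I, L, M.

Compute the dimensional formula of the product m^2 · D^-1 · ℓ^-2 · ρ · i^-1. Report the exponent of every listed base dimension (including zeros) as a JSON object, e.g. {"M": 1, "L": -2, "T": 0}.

{"I": -1, "L": -6, "M": 3}

Exponent matrix [I,L,M] × [m,D,ℓ,ρ,i]:
  I: [ 0  0  0  0  1]
  L: [ 0  1  1 -3  0]
  M: [ 1  0  0  1  0]
  [I]: (2)·0+(-1)·0+(-2)·0+(1)·0+(-1)·1 = -1
  [L]: (2)·0+(-1)·1+(-2)·1+(1)·-3+(-1)·0 = -6
  [M]: (2)·1+(-1)·0+(-2)·0+(1)·1+(-1)·0 = 3
⇒ I^-1 L^-6 M^3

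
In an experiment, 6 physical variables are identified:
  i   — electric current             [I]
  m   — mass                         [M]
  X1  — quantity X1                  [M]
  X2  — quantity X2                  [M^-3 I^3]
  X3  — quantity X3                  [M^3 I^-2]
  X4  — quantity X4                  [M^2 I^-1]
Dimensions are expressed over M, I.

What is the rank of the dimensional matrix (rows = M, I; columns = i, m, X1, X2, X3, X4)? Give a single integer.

Write exponents as rows M,I / cols i,m,X1,X2,X3,X4:
  M: [ 0  1  1 -3  3  2]
  I: [ 1  0  0  3 -2 -1]
RREF → pivots at {i,m} ⇒ r = 2

2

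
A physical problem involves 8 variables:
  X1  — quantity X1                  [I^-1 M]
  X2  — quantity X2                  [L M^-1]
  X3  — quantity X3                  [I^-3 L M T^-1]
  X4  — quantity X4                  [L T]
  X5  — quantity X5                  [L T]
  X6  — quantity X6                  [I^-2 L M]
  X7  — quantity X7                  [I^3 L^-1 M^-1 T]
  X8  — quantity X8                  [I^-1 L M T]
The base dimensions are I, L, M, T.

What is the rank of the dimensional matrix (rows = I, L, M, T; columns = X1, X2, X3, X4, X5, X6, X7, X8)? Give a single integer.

Exponent matrix [I,L,M,T] × [X1,X2,X3,X4,X5,X6,X7,X8]:
  I: [-1  0 -3  0  0 -2  3 -1]
  L: [ 0  1  1  1  1  1 -1  1]
  M: [ 1 -1  1  0  0  1 -1  1]
  T: [ 0  0 -1  1  1  0  1  1]
RREF → pivots at {X1,X2,X3} ⇒ r = 3

3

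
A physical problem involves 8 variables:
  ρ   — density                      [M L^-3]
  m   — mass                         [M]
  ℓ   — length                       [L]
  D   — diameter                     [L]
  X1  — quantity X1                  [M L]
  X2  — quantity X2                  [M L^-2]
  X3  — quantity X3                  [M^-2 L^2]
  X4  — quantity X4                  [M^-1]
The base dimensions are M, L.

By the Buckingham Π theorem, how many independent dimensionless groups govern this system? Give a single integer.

Write exponents as rows M,L / cols ρ,m,ℓ,D,X1,X2,X3,X4:
  M: [ 1  1  0  0  1  1 -2 -1]
  L: [-3  0  1  1  1 -2  2  0]
RREF → pivots at {ρ,m} ⇒ r = 2
Π count = n − r = 8 − 2 = 6

6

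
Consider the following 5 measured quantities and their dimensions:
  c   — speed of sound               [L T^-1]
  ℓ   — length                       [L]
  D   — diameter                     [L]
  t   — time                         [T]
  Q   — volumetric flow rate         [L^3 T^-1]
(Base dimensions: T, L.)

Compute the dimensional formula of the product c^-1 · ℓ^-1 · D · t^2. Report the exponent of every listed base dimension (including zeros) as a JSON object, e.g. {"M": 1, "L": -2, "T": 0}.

Exponent matrix [T,L] × [c,ℓ,D,t,Q]:
  T: [-1  0  0  1 -1]
  L: [ 1  1  1  0  3]
  [T]: (-1)·-1+(-1)·0+(1)·0+(2)·1 = 3
  [L]: (-1)·1+(-1)·1+(1)·1+(2)·0 = -1
⇒ T^3 L^-1

{"T": 3, "L": -1}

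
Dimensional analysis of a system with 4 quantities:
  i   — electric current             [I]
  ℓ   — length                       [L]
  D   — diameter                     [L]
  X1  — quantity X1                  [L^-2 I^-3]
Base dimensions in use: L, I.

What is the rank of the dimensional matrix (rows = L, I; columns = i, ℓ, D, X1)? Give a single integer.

2

Dimensional matrix (L×I by i×ℓ×D×X1):
  L: [ 0  1  1 -2]
  I: [ 1  0  0 -3]
RREF → pivots at {i,ℓ} ⇒ r = 2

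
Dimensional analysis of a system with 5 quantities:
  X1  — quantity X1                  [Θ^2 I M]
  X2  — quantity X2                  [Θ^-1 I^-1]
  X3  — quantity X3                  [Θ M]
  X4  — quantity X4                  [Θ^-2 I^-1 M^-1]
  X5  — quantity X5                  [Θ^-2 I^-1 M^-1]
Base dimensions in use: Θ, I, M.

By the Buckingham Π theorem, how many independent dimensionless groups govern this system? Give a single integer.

3

Dimensional matrix (Θ×I×M by X1×X2×X3×X4×X5):
  Θ: [ 2 -1  1 -2 -2]
  I: [ 1 -1  0 -1 -1]
  M: [ 1  0  1 -1 -1]
RREF → pivots at {X1,X2} ⇒ r = 2
n=5, r=2 ⇒ 3 dimensionless groups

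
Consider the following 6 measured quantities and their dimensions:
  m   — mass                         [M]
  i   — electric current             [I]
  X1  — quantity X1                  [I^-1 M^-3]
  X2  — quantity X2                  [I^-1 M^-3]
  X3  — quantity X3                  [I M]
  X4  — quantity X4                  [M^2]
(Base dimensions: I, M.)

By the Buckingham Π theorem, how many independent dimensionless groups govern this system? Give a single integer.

4

Write exponents as rows I,M / cols m,i,X1,X2,X3,X4:
  I: [ 0  1 -1 -1  1  0]
  M: [ 1  0 -3 -3  1  2]
Row reduction gives pivot columns m,i; rank = 2
n=6, r=2 ⇒ 4 dimensionless groups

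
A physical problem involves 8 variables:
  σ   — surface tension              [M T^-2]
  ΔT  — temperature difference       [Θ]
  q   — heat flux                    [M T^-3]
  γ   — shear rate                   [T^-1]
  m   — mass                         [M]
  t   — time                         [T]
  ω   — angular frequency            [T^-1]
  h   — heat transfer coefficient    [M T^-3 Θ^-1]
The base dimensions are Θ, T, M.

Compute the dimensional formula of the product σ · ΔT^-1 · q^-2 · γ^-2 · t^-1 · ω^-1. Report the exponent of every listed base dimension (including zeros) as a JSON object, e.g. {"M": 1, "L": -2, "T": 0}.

Dimensional matrix (Θ×T×M by σ×ΔT×q×γ×m×t×ω×h):
  Θ: [ 0  1  0  0  0  0  0 -1]
  T: [-2  0 -3 -1  0  1 -1 -3]
  M: [ 1  0  1  0  1  0  0  1]
  [Θ]: (1)·0+(-1)·1+(-2)·0+(-2)·0+(-1)·0+(-1)·0 = -1
  [T]: (1)·-2+(-1)·0+(-2)·-3+(-2)·-1+(-1)·1+(-1)·-1 = 6
  [M]: (1)·1+(-1)·0+(-2)·1+(-2)·0+(-1)·0+(-1)·0 = -1
⇒ Θ^-1 T^6 M^-1

{"Θ": -1, "T": 6, "M": -1}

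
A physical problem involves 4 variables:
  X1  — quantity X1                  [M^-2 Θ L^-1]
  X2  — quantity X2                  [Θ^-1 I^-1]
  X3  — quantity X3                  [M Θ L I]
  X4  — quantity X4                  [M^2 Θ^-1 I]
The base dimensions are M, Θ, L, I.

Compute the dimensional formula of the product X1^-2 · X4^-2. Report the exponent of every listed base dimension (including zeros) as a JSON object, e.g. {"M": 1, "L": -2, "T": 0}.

Write exponents as rows M,Θ,L,I / cols X1,X2,X3,X4:
  M: [-2  0  1  2]
  Θ: [ 1 -1  1 -1]
  L: [-1  0  1  0]
  I: [ 0 -1  1  1]
  [M]: (-2)·-2+(-2)·2 = 0
  [Θ]: (-2)·1+(-2)·-1 = 0
  [L]: (-2)·-1+(-2)·0 = 2
  [I]: (-2)·0+(-2)·1 = -2
⇒ L^2 I^-2

{"M": 0, "Θ": 0, "L": 2, "I": -2}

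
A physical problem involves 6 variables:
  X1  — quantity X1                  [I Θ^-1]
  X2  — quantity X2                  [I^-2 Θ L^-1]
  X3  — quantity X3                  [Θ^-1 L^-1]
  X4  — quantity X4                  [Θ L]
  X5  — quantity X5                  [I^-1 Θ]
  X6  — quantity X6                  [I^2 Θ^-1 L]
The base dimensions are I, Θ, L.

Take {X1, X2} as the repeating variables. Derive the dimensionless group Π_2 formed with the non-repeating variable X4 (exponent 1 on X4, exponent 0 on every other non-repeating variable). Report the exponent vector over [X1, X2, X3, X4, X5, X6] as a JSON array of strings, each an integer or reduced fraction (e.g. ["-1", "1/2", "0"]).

Exponent matrix [I,Θ,L] × [X1,X2,X3,X4,X5,X6]:
  I: [ 1 -2  0  0 -1  2]
  Θ: [-1  1 -1  1  1 -1]
  L: [ 0 -1 -1  1  0  1]
Row reduction gives pivot columns X1,X2; rank = 2
Pivot set = {X1,X2}, free = {X3,X4,X5,X6}
RREF:
  r0: [   1    0    2   -2   -1    0]
  r1: [   0    1    1   -1    0   -1]
  r2: [   0    0    0    0    0    0]
Fix exponent of X4 at 1, X3 at 0, X5 at 0, X6 at 0; solve each RREF row for its pivot's exponent:
  r0: exp(X1) + (-2)·1 = 0 ⇒ exp(X1) = 2
  r1: exp(X2) + (-1)·1 = 0 ⇒ exp(X2) = 1
Π_2 = X1^2 · X2 · X4

["2", "1", "0", "1", "0", "0"]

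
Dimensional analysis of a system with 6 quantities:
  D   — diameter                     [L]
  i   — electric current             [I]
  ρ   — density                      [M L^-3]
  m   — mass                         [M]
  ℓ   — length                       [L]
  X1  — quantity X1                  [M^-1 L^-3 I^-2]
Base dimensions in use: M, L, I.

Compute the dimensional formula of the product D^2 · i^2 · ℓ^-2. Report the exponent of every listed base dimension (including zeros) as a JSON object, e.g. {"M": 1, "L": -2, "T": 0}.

{"M": 0, "L": 0, "I": 2}

Dimensional matrix (M×L×I by D×i×ρ×m×ℓ×X1):
  M: [ 0  0  1  1  0 -1]
  L: [ 1  0 -3  0  1 -3]
  I: [ 0  1  0  0  0 -2]
  [M]: (2)·0+(2)·0+(-2)·0 = 0
  [L]: (2)·1+(2)·0+(-2)·1 = 0
  [I]: (2)·0+(2)·1+(-2)·0 = 2
⇒ I^2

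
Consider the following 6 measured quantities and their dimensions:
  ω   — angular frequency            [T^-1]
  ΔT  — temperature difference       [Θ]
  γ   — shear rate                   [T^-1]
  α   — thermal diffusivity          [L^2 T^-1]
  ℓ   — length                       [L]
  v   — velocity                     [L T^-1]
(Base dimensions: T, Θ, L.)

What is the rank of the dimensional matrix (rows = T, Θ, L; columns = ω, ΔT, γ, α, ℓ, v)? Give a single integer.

3

Write exponents as rows T,Θ,L / cols ω,ΔT,γ,α,ℓ,v:
  T: [-1  0 -1 -1  0 -1]
  Θ: [ 0  1  0  0  0  0]
  L: [ 0  0  0  2  1  1]
Echelon form has 3 nonzero rows (pivots: ω,ΔT,α)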